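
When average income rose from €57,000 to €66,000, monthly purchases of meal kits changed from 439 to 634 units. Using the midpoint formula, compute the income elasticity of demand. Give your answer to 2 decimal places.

2.48

ΔQ = 195, ΔI = 9000. Midpoints: Ī = 61,500, Q̄ = 536.5.
ε_I = (ΔQ/ΔI)(Ī/Q̄) = (195/9000)(61500/536.5).
ε_I > 0, so the good is normal.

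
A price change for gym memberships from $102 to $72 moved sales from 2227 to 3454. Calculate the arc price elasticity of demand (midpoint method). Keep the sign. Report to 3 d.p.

ΔQ = 3454 − 2227 = 1227; ΔP = 72 − 102 = -30.
Midpoints: P̄ = 87.00, Q̄ = 2840.5.
ε = (ΔQ/ΔP)(P̄/Q̄) = (1227/-30)(87.00/2840.5).

-1.253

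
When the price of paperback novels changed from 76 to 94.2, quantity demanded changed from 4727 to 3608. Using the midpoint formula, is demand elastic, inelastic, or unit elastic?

elastic

Arc ε ≈ -1.255.
|ε| = 1.26 > 1.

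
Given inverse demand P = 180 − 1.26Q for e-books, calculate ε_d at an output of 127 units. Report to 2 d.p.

At Q = 127, P = 180 − 1.26(127) = 19.98.
dP/dQ = −1.26, so dQ/dP = 1/(−1.26) = -0.794.
ε = (dQ/dP)(P/Q) = (-0.794)(19.98/127).

-0.12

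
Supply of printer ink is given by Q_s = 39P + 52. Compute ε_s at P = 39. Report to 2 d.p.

At P = 39, Q_s = 1573.
dQ_s/dP = 39.
ε_s = (dQ_s/dP)(P/Q_s) = (39)(39/1573).

0.97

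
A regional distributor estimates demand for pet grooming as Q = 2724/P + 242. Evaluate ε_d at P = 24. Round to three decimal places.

-0.319

At P = 24, Q = 355.500.
dQ/dP = −2724/P² = -4.729.
ε = (dQ/dP)(P/Q) = (-4.729)(24/355.500).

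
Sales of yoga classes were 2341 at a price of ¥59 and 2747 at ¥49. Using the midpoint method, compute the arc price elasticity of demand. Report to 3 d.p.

ΔQ = 2747 − 2341 = 406; ΔP = 49 − 59 = -10.
Midpoints: P̄ = 54.00, Q̄ = 2544.0.
ε = (ΔQ/ΔP)(P̄/Q̄) = (406/-10)(54.00/2544.0).

-0.862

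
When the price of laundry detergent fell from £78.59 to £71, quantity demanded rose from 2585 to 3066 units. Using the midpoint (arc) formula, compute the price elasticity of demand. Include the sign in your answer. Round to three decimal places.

ΔQ = 3066 − 2585 = 481; ΔP = 71 − 78.59 = -7.59.
Midpoints: P̄ = 74.80, Q̄ = 2825.5.
ε = (ΔQ/ΔP)(P̄/Q̄) = (481/-7.59)(74.80/2825.5).

-1.678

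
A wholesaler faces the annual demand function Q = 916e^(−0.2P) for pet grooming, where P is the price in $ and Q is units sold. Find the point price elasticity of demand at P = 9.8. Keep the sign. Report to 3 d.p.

-1.960

At P = 9.8, Q = 129.026.
dQ/dP = −0.2·916e^(−0.2P) = −0.2Q = -25.805.
ε = (dQ/dP)(P/Q) = (-25.805)(9.8/129.026).
|ε| > 1, so demand is elastic at this price.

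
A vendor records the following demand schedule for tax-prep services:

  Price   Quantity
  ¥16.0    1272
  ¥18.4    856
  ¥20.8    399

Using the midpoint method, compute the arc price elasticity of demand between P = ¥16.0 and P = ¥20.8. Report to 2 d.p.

-4.01

At P = 16.0, Q = 1272; at P = 20.8, Q = 399.
ΔQ = -873, ΔP = 4.8. Midpoints: P̄ = 18.40, Q̄ = 835.5.
ε = (ΔQ/ΔP)(P̄/Q̄) = (-873/4.8)(18.40/835.5).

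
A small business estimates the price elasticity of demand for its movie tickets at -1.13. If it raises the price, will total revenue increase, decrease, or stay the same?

decrease

|ε| = 1.13 > 1, so demand is elastic. A price rise therefore reduces total revenue.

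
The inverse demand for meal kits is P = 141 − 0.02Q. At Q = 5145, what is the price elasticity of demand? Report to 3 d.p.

At Q = 5145, P = 141 − 0.02(5145) = 38.10.
dP/dQ = −0.02, so dQ/dP = 1/(−0.02) = -50.000.
ε = (dQ/dP)(P/Q) = (-50.000)(38.10/5145).

-0.370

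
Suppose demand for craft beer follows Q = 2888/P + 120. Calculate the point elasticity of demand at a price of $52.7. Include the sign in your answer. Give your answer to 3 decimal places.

At P = 52.7, Q = 174.801.
dQ/dP = −2888/P² = -1.040.
ε = (dQ/dP)(P/Q) = (-1.040)(52.7/174.801).

-0.314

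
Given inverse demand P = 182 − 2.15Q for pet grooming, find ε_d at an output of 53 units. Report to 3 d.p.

-0.597

At Q = 53, P = 182 − 2.15(53) = 68.05.
dP/dQ = −2.15, so dQ/dP = 1/(−2.15) = -0.465.
ε = (dQ/dP)(P/Q) = (-0.465)(68.05/53).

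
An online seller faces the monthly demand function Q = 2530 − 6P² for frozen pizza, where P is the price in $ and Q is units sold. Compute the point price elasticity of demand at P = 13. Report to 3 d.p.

-1.338

At P = 13, Q = 1516.
dQ/dP = −12P = -156.
ε = (dQ/dP)(P/Q) = (-156)(13/1516).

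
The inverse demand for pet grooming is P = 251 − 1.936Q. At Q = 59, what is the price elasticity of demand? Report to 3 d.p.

At Q = 59, P = 251 − 1.936(59) = 136.78.
dP/dQ = −1.936, so dQ/dP = 1/(−1.936) = -0.517.
ε = (dQ/dP)(P/Q) = (-0.517)(136.78/59).

-1.197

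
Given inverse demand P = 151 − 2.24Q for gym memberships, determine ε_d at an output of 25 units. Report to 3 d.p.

At Q = 25, P = 151 − 2.24(25) = 95.00.
dP/dQ = −2.24, so dQ/dP = 1/(−2.24) = -0.446.
ε = (dQ/dP)(P/Q) = (-0.446)(95.00/25).

-1.696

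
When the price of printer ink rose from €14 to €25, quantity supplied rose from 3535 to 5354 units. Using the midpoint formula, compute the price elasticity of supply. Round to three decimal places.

ΔQ = 5354 − 3535 = 1819; ΔP = 25 − 14 = 11.
Midpoints: P̄ = 19.50, Q̄ = 4444.5.
ε_s = (ΔQ/ΔP)(P̄/Q̄) = (1819/11)(19.50/4444.5).

0.726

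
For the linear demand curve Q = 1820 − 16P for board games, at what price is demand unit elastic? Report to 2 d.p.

For linear demand Q = a − bP, ε = −bP/(a − bP). |ε| = 1 when bP = a − bP, i.e. P = a/(2b).
P = 1820/(2·16) = 1820/32 = 56.8750.

56.88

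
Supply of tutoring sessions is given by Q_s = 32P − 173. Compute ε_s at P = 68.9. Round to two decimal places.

1.09

At P = 68.9, Q_s = 2031.80.
dQ_s/dP = 32.
ε_s = (dQ_s/dP)(P/Q_s) = (32)(68.9/2031.80).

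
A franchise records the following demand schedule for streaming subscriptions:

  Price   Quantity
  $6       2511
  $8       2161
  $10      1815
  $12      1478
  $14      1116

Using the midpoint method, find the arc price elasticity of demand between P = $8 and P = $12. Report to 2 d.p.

-0.94

At P = 8, Q = 2161; at P = 12, Q = 1478.
ΔQ = -683, ΔP = 4. Midpoints: P̄ = 10.00, Q̄ = 1819.5.
ε = (ΔQ/ΔP)(P̄/Q̄) = (-683/4)(10.00/1819.5).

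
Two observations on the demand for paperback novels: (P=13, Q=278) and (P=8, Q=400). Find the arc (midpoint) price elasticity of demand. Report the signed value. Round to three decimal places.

-0.756

ΔQ = 400 − 278 = 122; ΔP = 8 − 13 = -5.
Midpoints: P̄ = 10.50, Q̄ = 339.0.
ε = (ΔQ/ΔP)(P̄/Q̄) = (122/-5)(10.50/339.0).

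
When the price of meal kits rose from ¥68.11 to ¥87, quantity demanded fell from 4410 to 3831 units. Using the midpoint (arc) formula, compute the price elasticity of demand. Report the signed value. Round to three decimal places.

-0.577

ΔQ = 3831 − 4410 = -579; ΔP = 87 − 68.11 = 18.89.
Midpoints: P̄ = 77.56, Q̄ = 4120.5.
ε = (ΔQ/ΔP)(P̄/Q̄) = (-579/18.89)(77.56/4120.5).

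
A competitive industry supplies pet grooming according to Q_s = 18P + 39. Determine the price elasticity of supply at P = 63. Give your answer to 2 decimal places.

0.97

At P = 63, Q_s = 1173.
dQ_s/dP = 18.
ε_s = (dQ_s/dP)(P/Q_s) = (18)(63/1173).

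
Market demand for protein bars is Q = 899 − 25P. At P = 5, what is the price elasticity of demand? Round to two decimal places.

-0.16

At P = 5, Q = 774.
dQ/dP = −25.
ε = (dQ/dP)(P/Q) = (-25)(5/774).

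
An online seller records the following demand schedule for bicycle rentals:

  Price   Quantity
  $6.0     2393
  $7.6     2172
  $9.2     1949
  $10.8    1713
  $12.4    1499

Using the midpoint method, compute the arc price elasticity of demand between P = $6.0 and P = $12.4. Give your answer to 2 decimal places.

At P = 6.0, Q = 2393; at P = 12.4, Q = 1499.
ΔQ = -894, ΔP = 6.4. Midpoints: P̄ = 9.20, Q̄ = 1946.0.
ε = (ΔQ/ΔP)(P̄/Q̄) = (-894/6.4)(9.20/1946.0).

-0.66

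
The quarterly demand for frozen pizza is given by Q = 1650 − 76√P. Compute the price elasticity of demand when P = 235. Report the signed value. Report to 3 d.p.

-1.201

At P = 235, Q = 484.942.
dQ/dP = −76/(2√P) = -2.479.
ε = (dQ/dP)(P/Q) = (-2.479)(235/484.942).
|ε| > 1, so demand is elastic at this price.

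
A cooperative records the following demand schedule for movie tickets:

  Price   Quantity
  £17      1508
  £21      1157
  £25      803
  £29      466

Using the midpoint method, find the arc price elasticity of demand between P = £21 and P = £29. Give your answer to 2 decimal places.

At P = 21, Q = 1157; at P = 29, Q = 466.
ΔQ = -691, ΔP = 8. Midpoints: P̄ = 25.00, Q̄ = 811.5.
ε = (ΔQ/ΔP)(P̄/Q̄) = (-691/8)(25.00/811.5).

-2.66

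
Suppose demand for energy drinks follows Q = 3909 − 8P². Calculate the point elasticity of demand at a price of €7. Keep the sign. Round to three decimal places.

-0.223

At P = 7, Q = 3517.
dQ/dP = −16P = -112.
ε = (dQ/dP)(P/Q) = (-112)(7/3517).
|ε| < 1, so demand is inelastic at this price.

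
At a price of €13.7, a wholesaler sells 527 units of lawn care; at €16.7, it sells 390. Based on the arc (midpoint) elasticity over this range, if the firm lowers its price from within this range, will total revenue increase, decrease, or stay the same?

increase

Arc ε = (-137/3)(15.20/458.5) ≈ -1.514.
|ε| = 1.51 > 1, so demand is elastic. A price cut therefore raises total revenue.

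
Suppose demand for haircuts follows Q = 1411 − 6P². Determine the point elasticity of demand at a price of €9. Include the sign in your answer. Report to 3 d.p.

-1.051

At P = 9, Q = 925.
dQ/dP = −12P = -108.
ε = (dQ/dP)(P/Q) = (-108)(9/925).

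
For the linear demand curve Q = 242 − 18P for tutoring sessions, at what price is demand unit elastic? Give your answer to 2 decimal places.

For linear demand Q = a − bP, ε = −bP/(a − bP). |ε| = 1 when bP = a − bP, i.e. P = a/(2b).
P = 242/(2·18) = 242/36 = 6.7222.

6.72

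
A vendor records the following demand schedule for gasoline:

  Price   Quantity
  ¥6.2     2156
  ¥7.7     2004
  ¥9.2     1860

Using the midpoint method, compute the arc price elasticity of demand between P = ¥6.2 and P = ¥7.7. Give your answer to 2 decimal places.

-0.34

At P = 6.2, Q = 2156; at P = 7.7, Q = 2004.
ΔQ = -152, ΔP = 1.5. Midpoints: P̄ = 6.95, Q̄ = 2080.0.
ε = (ΔQ/ΔP)(P̄/Q̄) = (-152/1.5)(6.95/2080.0).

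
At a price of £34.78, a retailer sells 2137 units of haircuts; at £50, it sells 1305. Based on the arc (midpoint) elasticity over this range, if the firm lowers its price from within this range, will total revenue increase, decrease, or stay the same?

Arc ε = (-832/15.22)(42.39/1721.0) ≈ -1.346.
|ε| = 1.35 > 1, so demand is elastic. A price cut therefore raises total revenue.

increase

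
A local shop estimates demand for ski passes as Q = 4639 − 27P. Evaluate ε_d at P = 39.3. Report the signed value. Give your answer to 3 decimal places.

-0.297

At P = 39.3, Q = 3577.900.
dQ/dP = −27.
ε = (dQ/dP)(P/Q) = (-27)(39.3/3577.900).
|ε| < 1, so demand is inelastic at this price.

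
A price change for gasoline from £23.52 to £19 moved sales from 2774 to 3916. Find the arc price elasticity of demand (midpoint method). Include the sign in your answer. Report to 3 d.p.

-1.606

ΔQ = 3916 − 2774 = 1142; ΔP = 19 − 23.52 = -4.52.
Midpoints: P̄ = 21.26, Q̄ = 3345.0.
ε = (ΔQ/ΔP)(P̄/Q̄) = (1142/-4.52)(21.26/3345.0).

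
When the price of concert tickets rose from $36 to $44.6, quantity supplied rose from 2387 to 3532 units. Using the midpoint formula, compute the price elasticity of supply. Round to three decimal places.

ΔQ = 3532 − 2387 = 1145; ΔP = 44.6 − 36 = 8.6.
Midpoints: P̄ = 40.30, Q̄ = 2959.5.
ε_s = (ΔQ/ΔP)(P̄/Q̄) = (1145/8.6)(40.30/2959.5).

1.813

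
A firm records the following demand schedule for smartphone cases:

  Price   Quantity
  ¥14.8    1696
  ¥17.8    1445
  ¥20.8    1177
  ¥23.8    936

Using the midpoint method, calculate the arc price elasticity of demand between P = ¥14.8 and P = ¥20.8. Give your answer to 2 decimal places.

-1.07

At P = 14.8, Q = 1696; at P = 20.8, Q = 1177.
ΔQ = -519, ΔP = 6.0. Midpoints: P̄ = 17.80, Q̄ = 1436.5.
ε = (ΔQ/ΔP)(P̄/Q̄) = (-519/6.0)(17.80/1436.5).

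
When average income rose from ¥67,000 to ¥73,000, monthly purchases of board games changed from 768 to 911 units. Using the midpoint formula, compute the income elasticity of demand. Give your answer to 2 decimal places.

ΔQ = 143, ΔI = 6000. Midpoints: Ī = 70,000, Q̄ = 839.5.
ε_I = (ΔQ/ΔI)(Ī/Q̄) = (143/6000)(70000/839.5).
ε_I > 0, so the good is normal.

1.99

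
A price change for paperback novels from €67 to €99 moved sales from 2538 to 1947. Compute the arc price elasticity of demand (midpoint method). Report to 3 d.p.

-0.684

ΔQ = 1947 − 2538 = -591; ΔP = 99 − 67 = 32.
Midpoints: P̄ = 83.00, Q̄ = 2242.5.
ε = (ΔQ/ΔP)(P̄/Q̄) = (-591/32)(83.00/2242.5).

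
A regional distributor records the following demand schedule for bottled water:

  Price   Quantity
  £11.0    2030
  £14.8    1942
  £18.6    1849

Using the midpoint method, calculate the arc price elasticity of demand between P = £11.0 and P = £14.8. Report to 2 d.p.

At P = 11.0, Q = 2030; at P = 14.8, Q = 1942.
ΔQ = -88, ΔP = 3.8. Midpoints: P̄ = 12.90, Q̄ = 1986.0.
ε = (ΔQ/ΔP)(P̄/Q̄) = (-88/3.8)(12.90/1986.0).

-0.15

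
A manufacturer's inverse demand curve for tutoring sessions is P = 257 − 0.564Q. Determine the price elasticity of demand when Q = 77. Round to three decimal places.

At Q = 77, P = 257 − 0.564(77) = 213.57.
dP/dQ = −0.564, so dQ/dP = 1/(−0.564) = -1.773.
ε = (dQ/dP)(P/Q) = (-1.773)(213.57/77).

-4.918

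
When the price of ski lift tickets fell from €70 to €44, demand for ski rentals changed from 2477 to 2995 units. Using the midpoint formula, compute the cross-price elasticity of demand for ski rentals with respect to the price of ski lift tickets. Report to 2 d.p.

ΔQ_x = 2995 − 2477 = 518; ΔP_y = 44 − 70 = -26.
Midpoints: P̄_y = 57.00, Q̄_x = 2736.0.
ε_xy = (ΔQ_x/ΔP_y)(P̄_y/Q̄_x) = (518/-26)(57.00/2736.0).

-0.42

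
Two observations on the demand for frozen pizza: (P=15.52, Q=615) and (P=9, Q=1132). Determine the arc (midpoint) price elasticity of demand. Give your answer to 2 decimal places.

-1.11

ΔQ = 1132 − 615 = 517; ΔP = 9 − 15.52 = -6.52.
Midpoints: P̄ = 12.26, Q̄ = 873.5.
ε = (ΔQ/ΔP)(P̄/Q̄) = (517/-6.52)(12.26/873.5).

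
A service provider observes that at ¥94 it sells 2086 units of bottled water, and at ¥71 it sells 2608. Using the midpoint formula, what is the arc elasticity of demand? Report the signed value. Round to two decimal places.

ΔQ = 2608 − 2086 = 522; ΔP = 71 − 94 = -23.
Midpoints: P̄ = 82.50, Q̄ = 2347.0.
ε = (ΔQ/ΔP)(P̄/Q̄) = (522/-23)(82.50/2347.0).

-0.80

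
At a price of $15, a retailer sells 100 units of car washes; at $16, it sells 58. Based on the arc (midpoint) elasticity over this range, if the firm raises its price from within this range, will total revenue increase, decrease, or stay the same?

decrease

Arc ε = (-42/1)(15.50/79.0) ≈ -8.241.
|ε| = 8.24 > 1, so demand is elastic. A price rise therefore reduces total revenue.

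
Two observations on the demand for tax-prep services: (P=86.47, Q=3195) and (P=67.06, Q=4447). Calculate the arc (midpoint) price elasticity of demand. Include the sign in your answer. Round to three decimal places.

-1.296

ΔQ = 4447 − 3195 = 1252; ΔP = 67.06 − 86.47 = -19.41.
Midpoints: P̄ = 76.77, Q̄ = 3821.0.
ε = (ΔQ/ΔP)(P̄/Q̄) = (1252/-19.41)(76.77/3821.0).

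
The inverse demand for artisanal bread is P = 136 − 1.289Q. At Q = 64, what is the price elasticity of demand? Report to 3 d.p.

At Q = 64, P = 136 − 1.289(64) = 53.50.
dP/dQ = −1.289, so dQ/dP = 1/(−1.289) = -0.776.
ε = (dQ/dP)(P/Q) = (-0.776)(53.50/64).

-0.649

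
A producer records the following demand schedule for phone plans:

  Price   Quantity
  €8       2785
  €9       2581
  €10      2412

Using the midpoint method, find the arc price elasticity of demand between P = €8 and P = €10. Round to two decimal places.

-0.65

At P = 8, Q = 2785; at P = 10, Q = 2412.
ΔQ = -373, ΔP = 2. Midpoints: P̄ = 9.00, Q̄ = 2598.5.
ε = (ΔQ/ΔP)(P̄/Q̄) = (-373/2)(9.00/2598.5).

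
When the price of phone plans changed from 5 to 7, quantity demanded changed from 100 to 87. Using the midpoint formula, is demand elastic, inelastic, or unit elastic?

Arc ε ≈ -0.417.
|ε| = 0.42 < 1.

inelastic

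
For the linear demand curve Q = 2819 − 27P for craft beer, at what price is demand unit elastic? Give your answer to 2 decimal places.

52.20

For linear demand Q = a − bP, ε = −bP/(a − bP). |ε| = 1 when bP = a − bP, i.e. P = a/(2b).
P = 2819/(2·27) = 2819/54 = 52.2037.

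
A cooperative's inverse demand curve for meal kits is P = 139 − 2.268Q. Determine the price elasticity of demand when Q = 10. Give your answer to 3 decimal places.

At Q = 10, P = 139 − 2.268(10) = 116.32.
dP/dQ = −2.268, so dQ/dP = 1/(−2.268) = -0.441.
ε = (dQ/dP)(P/Q) = (-0.441)(116.32/10).

-5.129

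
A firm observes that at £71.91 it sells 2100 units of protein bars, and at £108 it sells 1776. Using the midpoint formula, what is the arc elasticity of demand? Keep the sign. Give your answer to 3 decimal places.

ΔQ = 1776 − 2100 = -324; ΔP = 108 − 71.91 = 36.09.
Midpoints: P̄ = 89.95, Q̄ = 1938.0.
ε = (ΔQ/ΔP)(P̄/Q̄) = (-324/36.09)(89.95/1938.0).

-0.417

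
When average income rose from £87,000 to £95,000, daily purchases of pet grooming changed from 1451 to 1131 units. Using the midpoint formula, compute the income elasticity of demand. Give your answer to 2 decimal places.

ΔQ = -320, ΔI = 8000. Midpoints: Ī = 91,000, Q̄ = 1291.0.
ε_I = (ΔQ/ΔI)(Ī/Q̄) = (-320/8000)(91000/1291.0).

-2.82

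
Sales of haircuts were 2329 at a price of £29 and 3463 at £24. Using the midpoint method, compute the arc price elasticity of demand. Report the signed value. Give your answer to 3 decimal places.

-2.075

ΔQ = 3463 − 2329 = 1134; ΔP = 24 − 29 = -5.
Midpoints: P̄ = 26.50, Q̄ = 2896.0.
ε = (ΔQ/ΔP)(P̄/Q̄) = (1134/-5)(26.50/2896.0).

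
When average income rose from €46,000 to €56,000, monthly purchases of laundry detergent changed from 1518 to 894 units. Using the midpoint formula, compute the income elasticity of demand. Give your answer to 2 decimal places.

ΔQ = -624, ΔI = 10000. Midpoints: Ī = 51,000, Q̄ = 1206.0.
ε_I = (ΔQ/ΔI)(Ī/Q̄) = (-624/10000)(51000/1206.0).
ε_I < 0, so the good is inferior.

-2.64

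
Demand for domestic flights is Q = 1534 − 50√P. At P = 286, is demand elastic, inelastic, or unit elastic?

inelastic

Q = 688.423, dQ/dP = -1.478.
ε = (dQ/dP)(P/Q) ≈ -0.614.
|ε| = 0.61 < 1.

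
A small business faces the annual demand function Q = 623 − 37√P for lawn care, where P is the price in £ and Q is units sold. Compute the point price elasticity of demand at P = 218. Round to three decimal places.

At P = 218, Q = 76.702.
dQ/dP = −37/(2√P) = -1.253.
ε = (dQ/dP)(P/Q) = (-1.253)(218/76.702).

-3.561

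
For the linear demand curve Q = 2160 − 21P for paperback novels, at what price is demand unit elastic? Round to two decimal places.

51.43

For linear demand Q = a − bP, ε = −bP/(a − bP). |ε| = 1 when bP = a − bP, i.e. P = a/(2b).
P = 2160/(2·21) = 2160/42 = 51.4286.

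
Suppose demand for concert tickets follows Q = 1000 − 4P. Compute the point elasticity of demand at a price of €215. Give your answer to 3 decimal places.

At P = 215, Q = 140.
dQ/dP = −4.
ε = (dQ/dP)(P/Q) = (-4)(215/140).
|ε| > 1, so demand is elastic at this price.

-6.143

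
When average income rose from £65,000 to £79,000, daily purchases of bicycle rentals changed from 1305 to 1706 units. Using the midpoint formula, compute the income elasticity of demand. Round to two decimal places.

ΔQ = 401, ΔI = 14000. Midpoints: Ī = 72,000, Q̄ = 1505.5.
ε_I = (ΔQ/ΔI)(Ī/Q̄) = (401/14000)(72000/1505.5).

1.37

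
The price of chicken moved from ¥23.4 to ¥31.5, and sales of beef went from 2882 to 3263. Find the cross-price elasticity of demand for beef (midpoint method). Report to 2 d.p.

0.42

ΔQ_x = 3263 − 2882 = 381; ΔP_y = 31.5 − 23.4 = 8.1.
Midpoints: P̄_y = 27.45, Q̄_x = 3072.5.
ε_xy = (ΔQ_x/ΔP_y)(P̄_y/Q̄_x) = (381/8.1)(27.45/3072.5).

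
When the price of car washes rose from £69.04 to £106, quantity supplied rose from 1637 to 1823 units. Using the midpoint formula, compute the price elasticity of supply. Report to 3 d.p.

0.255

ΔQ = 1823 − 1637 = 186; ΔP = 106 − 69.04 = 36.96.
Midpoints: P̄ = 87.52, Q̄ = 1730.0.
ε_s = (ΔQ/ΔP)(P̄/Q̄) = (186/36.96)(87.52/1730.0).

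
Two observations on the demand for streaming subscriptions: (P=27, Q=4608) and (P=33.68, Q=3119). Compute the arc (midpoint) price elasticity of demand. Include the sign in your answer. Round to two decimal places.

ΔQ = 3119 − 4608 = -1489; ΔP = 33.68 − 27 = 6.68.
Midpoints: P̄ = 30.34, Q̄ = 3863.5.
ε = (ΔQ/ΔP)(P̄/Q̄) = (-1489/6.68)(30.34/3863.5).

-1.75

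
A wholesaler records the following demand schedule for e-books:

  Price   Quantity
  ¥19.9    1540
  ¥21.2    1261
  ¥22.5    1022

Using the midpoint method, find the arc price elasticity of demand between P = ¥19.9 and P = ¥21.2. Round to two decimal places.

-3.15

At P = 19.9, Q = 1540; at P = 21.2, Q = 1261.
ΔQ = -279, ΔP = 1.3. Midpoints: P̄ = 20.55, Q̄ = 1400.5.
ε = (ΔQ/ΔP)(P̄/Q̄) = (-279/1.3)(20.55/1400.5).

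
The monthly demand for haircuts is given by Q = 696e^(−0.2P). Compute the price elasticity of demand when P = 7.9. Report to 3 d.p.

-1.580

At P = 7.9, Q = 143.359.
dQ/dP = −0.2·696e^(−0.2P) = −0.2Q = -28.672.
ε = (dQ/dP)(P/Q) = (-28.672)(7.9/143.359).
|ε| > 1, so demand is elastic at this price.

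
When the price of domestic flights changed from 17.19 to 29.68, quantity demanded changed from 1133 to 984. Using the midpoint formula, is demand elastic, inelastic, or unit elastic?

Arc ε ≈ -0.264.
|ε| = 0.26 < 1.

inelastic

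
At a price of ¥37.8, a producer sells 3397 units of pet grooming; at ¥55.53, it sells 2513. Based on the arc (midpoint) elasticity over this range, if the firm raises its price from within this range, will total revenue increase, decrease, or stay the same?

increase

Arc ε = (-884/17.73)(46.66/2955.0) ≈ -0.787.
|ε| = 0.79 < 1, so demand is inelastic. A price rise therefore raises total revenue.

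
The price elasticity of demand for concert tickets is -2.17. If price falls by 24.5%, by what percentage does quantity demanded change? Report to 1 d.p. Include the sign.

53.2%

%ΔQ ≈ ε × %ΔP = (-2.17)(-24.5%) = 53.16%.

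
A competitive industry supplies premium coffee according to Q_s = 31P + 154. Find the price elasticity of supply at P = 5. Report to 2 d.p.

0.50

At P = 5, Q_s = 309.
dQ_s/dP = 31.
ε_s = (dQ_s/dP)(P/Q_s) = (31)(5/309).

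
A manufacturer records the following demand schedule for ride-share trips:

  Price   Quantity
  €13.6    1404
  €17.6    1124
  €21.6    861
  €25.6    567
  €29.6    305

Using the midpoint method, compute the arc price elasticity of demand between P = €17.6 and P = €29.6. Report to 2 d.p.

-2.25

At P = 17.6, Q = 1124; at P = 29.6, Q = 305.
ΔQ = -819, ΔP = 12.0. Midpoints: P̄ = 23.60, Q̄ = 714.5.
ε = (ΔQ/ΔP)(P̄/Q̄) = (-819/12.0)(23.60/714.5).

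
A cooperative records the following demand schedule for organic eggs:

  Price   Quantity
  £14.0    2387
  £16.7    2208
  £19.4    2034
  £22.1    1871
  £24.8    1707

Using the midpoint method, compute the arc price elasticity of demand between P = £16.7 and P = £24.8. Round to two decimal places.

-0.66

At P = 16.7, Q = 2208; at P = 24.8, Q = 1707.
ΔQ = -501, ΔP = 8.1. Midpoints: P̄ = 20.75, Q̄ = 1957.5.
ε = (ΔQ/ΔP)(P̄/Q̄) = (-501/8.1)(20.75/1957.5).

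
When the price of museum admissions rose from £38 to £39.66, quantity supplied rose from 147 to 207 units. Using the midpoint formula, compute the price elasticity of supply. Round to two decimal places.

ΔQ = 207 − 147 = 60; ΔP = 39.66 − 38 = 1.66.
Midpoints: P̄ = 38.83, Q̄ = 177.0.
ε_s = (ΔQ/ΔP)(P̄/Q̄) = (60/1.66)(38.83/177.0).

7.93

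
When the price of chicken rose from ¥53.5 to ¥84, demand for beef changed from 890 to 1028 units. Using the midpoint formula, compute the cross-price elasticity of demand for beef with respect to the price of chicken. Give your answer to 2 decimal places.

0.32

ΔQ_x = 1028 − 890 = 138; ΔP_y = 84 − 53.5 = 30.5.
Midpoints: P̄_y = 68.75, Q̄_x = 959.0.
ε_xy = (ΔQ_x/ΔP_y)(P̄_y/Q̄_x) = (138/30.5)(68.75/959.0).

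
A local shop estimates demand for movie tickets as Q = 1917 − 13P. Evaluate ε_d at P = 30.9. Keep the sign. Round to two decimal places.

-0.27

At P = 30.9, Q = 1515.300.
dQ/dP = −13.
ε = (dQ/dP)(P/Q) = (-13)(30.9/1515.300).
|ε| < 1, so demand is inelastic at this price.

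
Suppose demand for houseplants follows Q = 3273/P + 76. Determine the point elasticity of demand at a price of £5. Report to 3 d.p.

At P = 5, Q = 730.600.
dQ/dP = −3273/P² = -130.920.
ε = (dQ/dP)(P/Q) = (-130.920)(5/730.600).
|ε| < 1, so demand is inelastic at this price.

-0.896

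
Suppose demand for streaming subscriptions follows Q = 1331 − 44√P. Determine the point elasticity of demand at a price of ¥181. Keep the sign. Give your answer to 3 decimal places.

At P = 181, Q = 739.041.
dQ/dP = −44/(2√P) = -1.635.
ε = (dQ/dP)(P/Q) = (-1.635)(181/739.041).

-0.400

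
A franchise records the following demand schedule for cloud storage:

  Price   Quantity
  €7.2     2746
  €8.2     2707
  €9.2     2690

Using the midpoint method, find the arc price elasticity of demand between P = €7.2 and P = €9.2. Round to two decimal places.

At P = 7.2, Q = 2746; at P = 9.2, Q = 2690.
ΔQ = -56, ΔP = 2.0. Midpoints: P̄ = 8.20, Q̄ = 2718.0.
ε = (ΔQ/ΔP)(P̄/Q̄) = (-56/2.0)(8.20/2718.0).

-0.08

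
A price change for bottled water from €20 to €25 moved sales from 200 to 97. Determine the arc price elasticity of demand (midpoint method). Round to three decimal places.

-3.121

ΔQ = 97 − 200 = -103; ΔP = 25 − 20 = 5.
Midpoints: P̄ = 22.50, Q̄ = 148.5.
ε = (ΔQ/ΔP)(P̄/Q̄) = (-103/5)(22.50/148.5).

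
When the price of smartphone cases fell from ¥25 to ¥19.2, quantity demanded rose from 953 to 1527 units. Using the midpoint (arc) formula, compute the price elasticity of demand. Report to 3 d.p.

-1.764

ΔQ = 1527 − 953 = 574; ΔP = 19.2 − 25 = -5.8.
Midpoints: P̄ = 22.10, Q̄ = 1240.0.
ε = (ΔQ/ΔP)(P̄/Q̄) = (574/-5.8)(22.10/1240.0).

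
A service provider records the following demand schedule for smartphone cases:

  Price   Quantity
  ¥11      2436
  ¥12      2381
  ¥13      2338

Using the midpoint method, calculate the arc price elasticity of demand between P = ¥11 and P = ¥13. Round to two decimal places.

At P = 11, Q = 2436; at P = 13, Q = 2338.
ΔQ = -98, ΔP = 2. Midpoints: P̄ = 12.00, Q̄ = 2387.0.
ε = (ΔQ/ΔP)(P̄/Q̄) = (-98/2)(12.00/2387.0).

-0.25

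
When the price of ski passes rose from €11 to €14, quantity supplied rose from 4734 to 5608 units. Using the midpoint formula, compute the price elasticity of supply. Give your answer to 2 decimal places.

ΔQ = 5608 − 4734 = 874; ΔP = 14 − 11 = 3.
Midpoints: P̄ = 12.50, Q̄ = 5171.0.
ε_s = (ΔQ/ΔP)(P̄/Q̄) = (874/3)(12.50/5171.0).

0.70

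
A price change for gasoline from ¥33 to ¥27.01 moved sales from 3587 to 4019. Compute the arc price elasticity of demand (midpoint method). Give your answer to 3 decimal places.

-0.569

ΔQ = 4019 − 3587 = 432; ΔP = 27.01 − 33 = -5.99.
Midpoints: P̄ = 30.01, Q̄ = 3803.0.
ε = (ΔQ/ΔP)(P̄/Q̄) = (432/-5.99)(30.01/3803.0).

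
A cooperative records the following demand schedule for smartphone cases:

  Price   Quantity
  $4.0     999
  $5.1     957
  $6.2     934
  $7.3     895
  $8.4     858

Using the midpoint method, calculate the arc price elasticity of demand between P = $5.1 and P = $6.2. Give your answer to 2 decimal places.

At P = 5.1, Q = 957; at P = 6.2, Q = 934.
ΔQ = -23, ΔP = 1.1. Midpoints: P̄ = 5.65, Q̄ = 945.5.
ε = (ΔQ/ΔP)(P̄/Q̄) = (-23/1.1)(5.65/945.5).

-0.12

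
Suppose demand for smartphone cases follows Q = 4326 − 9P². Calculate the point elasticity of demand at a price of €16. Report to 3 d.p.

-2.279

At P = 16, Q = 2022.
dQ/dP = −18P = -288.
ε = (dQ/dP)(P/Q) = (-288)(16/2022).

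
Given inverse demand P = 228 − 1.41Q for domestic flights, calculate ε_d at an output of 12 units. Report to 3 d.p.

At Q = 12, P = 228 − 1.41(12) = 211.08.
dP/dQ = −1.41, so dQ/dP = 1/(−1.41) = -0.709.
ε = (dQ/dP)(P/Q) = (-0.709)(211.08/12).

-12.475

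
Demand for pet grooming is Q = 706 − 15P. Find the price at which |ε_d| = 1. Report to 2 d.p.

23.53

For linear demand Q = a − bP, ε = −bP/(a − bP). |ε| = 1 when bP = a − bP, i.e. P = a/(2b).
P = 706/(2·15) = 706/30 = 23.5333.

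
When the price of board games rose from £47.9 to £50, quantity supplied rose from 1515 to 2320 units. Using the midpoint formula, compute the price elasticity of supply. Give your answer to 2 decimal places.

9.79

ΔQ = 2320 − 1515 = 805; ΔP = 50 − 47.9 = 2.1.
Midpoints: P̄ = 48.95, Q̄ = 1917.5.
ε_s = (ΔQ/ΔP)(P̄/Q̄) = (805/2.1)(48.95/1917.5).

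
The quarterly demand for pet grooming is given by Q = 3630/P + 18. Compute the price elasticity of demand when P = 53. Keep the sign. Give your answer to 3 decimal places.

At P = 53, Q = 86.491.
dQ/dP = −3630/P² = -1.292.
ε = (dQ/dP)(P/Q) = (-1.292)(53/86.491).
|ε| < 1, so demand is inelastic at this price.

-0.792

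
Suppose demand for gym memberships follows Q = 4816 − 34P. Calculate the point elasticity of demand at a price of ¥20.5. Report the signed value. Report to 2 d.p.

-0.17

At P = 20.5, Q = 4119.
dQ/dP = −34.
ε = (dQ/dP)(P/Q) = (-34)(20.5/4119).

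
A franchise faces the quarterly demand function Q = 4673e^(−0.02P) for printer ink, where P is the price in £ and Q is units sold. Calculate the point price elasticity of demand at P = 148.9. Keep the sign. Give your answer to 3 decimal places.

-2.978

At P = 148.9, Q = 237.830.
dQ/dP = −0.02·4673e^(−0.02P) = −0.02Q = -4.757.
ε = (dQ/dP)(P/Q) = (-4.757)(148.9/237.830).
|ε| > 1, so demand is elastic at this price.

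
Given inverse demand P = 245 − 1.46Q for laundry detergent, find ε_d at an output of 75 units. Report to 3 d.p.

At Q = 75, P = 245 − 1.46(75) = 135.50.
dP/dQ = −1.46, so dQ/dP = 1/(−1.46) = -0.685.
ε = (dQ/dP)(P/Q) = (-0.685)(135.50/75).

-1.237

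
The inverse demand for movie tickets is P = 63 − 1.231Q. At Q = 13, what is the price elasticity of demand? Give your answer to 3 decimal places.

-2.937

At Q = 13, P = 63 − 1.231(13) = 47.00.
dP/dQ = −1.231, so dQ/dP = 1/(−1.231) = -0.812.
ε = (dQ/dP)(P/Q) = (-0.812)(47.00/13).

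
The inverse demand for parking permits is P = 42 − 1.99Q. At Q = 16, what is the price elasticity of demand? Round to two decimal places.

-0.32

At Q = 16, P = 42 − 1.99(16) = 10.16.
dP/dQ = −1.99, so dQ/dP = 1/(−1.99) = -0.503.
ε = (dQ/dP)(P/Q) = (-0.503)(10.16/16).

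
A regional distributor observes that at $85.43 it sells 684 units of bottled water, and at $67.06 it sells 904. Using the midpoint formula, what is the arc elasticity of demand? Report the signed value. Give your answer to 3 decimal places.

-1.150

ΔQ = 904 − 684 = 220; ΔP = 67.06 − 85.43 = -18.37.
Midpoints: P̄ = 76.25, Q̄ = 794.0.
ε = (ΔQ/ΔP)(P̄/Q̄) = (220/-18.37)(76.25/794.0).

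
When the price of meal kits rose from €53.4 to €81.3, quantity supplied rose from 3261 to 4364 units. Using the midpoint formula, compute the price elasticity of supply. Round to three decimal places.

ΔQ = 4364 − 3261 = 1103; ΔP = 81.3 − 53.4 = 27.9.
Midpoints: P̄ = 67.35, Q̄ = 3812.5.
ε_s = (ΔQ/ΔP)(P̄/Q̄) = (1103/27.9)(67.35/3812.5).

0.698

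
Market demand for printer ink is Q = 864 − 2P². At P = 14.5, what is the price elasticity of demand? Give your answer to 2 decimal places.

At P = 14.5, Q = 443.500.
dQ/dP = −4P = -58.
ε = (dQ/dP)(P/Q) = (-58)(14.5/443.500).

-1.90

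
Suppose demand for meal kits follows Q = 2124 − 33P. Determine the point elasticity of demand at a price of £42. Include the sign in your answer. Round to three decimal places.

At P = 42, Q = 738.
dQ/dP = −33.
ε = (dQ/dP)(P/Q) = (-33)(42/738).

-1.878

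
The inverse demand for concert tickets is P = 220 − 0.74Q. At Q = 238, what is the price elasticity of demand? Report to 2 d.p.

At Q = 238, P = 220 − 0.74(238) = 43.88.
dP/dQ = −0.74, so dQ/dP = 1/(−0.74) = -1.351.
ε = (dQ/dP)(P/Q) = (-1.351)(43.88/238).

-0.25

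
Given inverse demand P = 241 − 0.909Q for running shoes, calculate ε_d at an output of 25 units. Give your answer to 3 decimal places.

-9.605

At Q = 25, P = 241 − 0.909(25) = 218.28.
dP/dQ = −0.909, so dQ/dP = 1/(−0.909) = -1.100.
ε = (dQ/dP)(P/Q) = (-1.100)(218.28/25).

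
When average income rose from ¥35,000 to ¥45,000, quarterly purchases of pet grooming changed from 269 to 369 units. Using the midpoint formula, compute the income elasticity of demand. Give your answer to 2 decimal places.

1.25

ΔQ = 100, ΔI = 10000. Midpoints: Ī = 40,000, Q̄ = 319.0.
ε_I = (ΔQ/ΔI)(Ī/Q̄) = (100/10000)(40000/319.0).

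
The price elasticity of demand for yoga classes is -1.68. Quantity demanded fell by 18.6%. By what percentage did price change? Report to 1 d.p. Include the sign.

11.1%

%ΔP ≈ %ΔQ / ε = (-18.6%)/(-1.68) = 11.07%.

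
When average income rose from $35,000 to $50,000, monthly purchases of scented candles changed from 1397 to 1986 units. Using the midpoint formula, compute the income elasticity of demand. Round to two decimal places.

ΔQ = 589, ΔI = 15000. Midpoints: Ī = 42,500, Q̄ = 1691.5.
ε_I = (ΔQ/ΔI)(Ī/Q̄) = (589/15000)(42500/1691.5).
ε_I > 0, so the good is normal.

0.99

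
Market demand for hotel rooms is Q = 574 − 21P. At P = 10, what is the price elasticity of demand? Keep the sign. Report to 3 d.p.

At P = 10, Q = 364.
dQ/dP = −21.
ε = (dQ/dP)(P/Q) = (-21)(10/364).

-0.577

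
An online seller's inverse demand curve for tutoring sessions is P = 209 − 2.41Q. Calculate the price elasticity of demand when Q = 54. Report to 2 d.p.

-0.61

At Q = 54, P = 209 − 2.41(54) = 78.86.
dP/dQ = −2.41, so dQ/dP = 1/(−2.41) = -0.415.
ε = (dQ/dP)(P/Q) = (-0.415)(78.86/54).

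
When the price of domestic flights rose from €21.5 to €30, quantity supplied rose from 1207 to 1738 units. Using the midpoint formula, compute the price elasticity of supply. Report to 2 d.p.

ΔQ = 1738 − 1207 = 531; ΔP = 30 − 21.5 = 8.5.
Midpoints: P̄ = 25.75, Q̄ = 1472.5.
ε_s = (ΔQ/ΔP)(P̄/Q̄) = (531/8.5)(25.75/1472.5).

1.09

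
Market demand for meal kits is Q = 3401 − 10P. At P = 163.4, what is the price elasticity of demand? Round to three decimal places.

-0.925

At P = 163.4, Q = 1767.
dQ/dP = −10.
ε = (dQ/dP)(P/Q) = (-10)(163.4/1767).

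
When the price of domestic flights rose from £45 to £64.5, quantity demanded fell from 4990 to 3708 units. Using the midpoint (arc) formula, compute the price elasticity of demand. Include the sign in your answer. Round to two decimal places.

-0.83

ΔQ = 3708 − 4990 = -1282; ΔP = 64.5 − 45 = 19.5.
Midpoints: P̄ = 54.75, Q̄ = 4349.0.
ε = (ΔQ/ΔP)(P̄/Q̄) = (-1282/19.5)(54.75/4349.0).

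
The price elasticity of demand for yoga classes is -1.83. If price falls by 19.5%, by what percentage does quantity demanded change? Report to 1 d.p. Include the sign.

%ΔQ ≈ ε × %ΔP = (-1.83)(-19.5%) = 35.69%.

35.7%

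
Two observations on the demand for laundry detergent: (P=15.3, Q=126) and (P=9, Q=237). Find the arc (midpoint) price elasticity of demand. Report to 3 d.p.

ΔQ = 237 − 126 = 111; ΔP = 9 − 15.3 = -6.3.
Midpoints: P̄ = 12.15, Q̄ = 181.5.
ε = (ΔQ/ΔP)(P̄/Q̄) = (111/-6.3)(12.15/181.5).

-1.179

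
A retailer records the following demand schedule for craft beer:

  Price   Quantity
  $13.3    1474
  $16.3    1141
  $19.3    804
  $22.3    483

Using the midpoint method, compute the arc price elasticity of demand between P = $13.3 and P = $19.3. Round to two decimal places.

At P = 13.3, Q = 1474; at P = 19.3, Q = 804.
ΔQ = -670, ΔP = 6.0. Midpoints: P̄ = 16.30, Q̄ = 1139.0.
ε = (ΔQ/ΔP)(P̄/Q̄) = (-670/6.0)(16.30/1139.0).

-1.60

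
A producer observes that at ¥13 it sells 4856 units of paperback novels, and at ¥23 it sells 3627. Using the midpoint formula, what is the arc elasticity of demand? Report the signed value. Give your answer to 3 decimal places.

ΔQ = 3627 − 4856 = -1229; ΔP = 23 − 13 = 10.
Midpoints: P̄ = 18.00, Q̄ = 4241.5.
ε = (ΔQ/ΔP)(P̄/Q̄) = (-1229/10)(18.00/4241.5).

-0.522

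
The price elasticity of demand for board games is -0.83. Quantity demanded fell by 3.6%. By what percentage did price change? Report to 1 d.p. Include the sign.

4.3%

%ΔP ≈ %ΔQ / ε = (-3.6%)/(-0.83) = 4.34%.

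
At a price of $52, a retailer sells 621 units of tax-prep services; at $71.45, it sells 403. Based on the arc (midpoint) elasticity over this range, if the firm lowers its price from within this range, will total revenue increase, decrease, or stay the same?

Arc ε = (-218/19.45)(61.73/512.0) ≈ -1.351.
|ε| = 1.35 > 1, so demand is elastic. A price cut therefore raises total revenue.

increase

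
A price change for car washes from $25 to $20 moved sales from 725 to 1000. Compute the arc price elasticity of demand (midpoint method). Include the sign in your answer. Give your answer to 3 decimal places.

-1.435

ΔQ = 1000 − 725 = 275; ΔP = 20 − 25 = -5.
Midpoints: P̄ = 22.50, Q̄ = 862.5.
ε = (ΔQ/ΔP)(P̄/Q̄) = (275/-5)(22.50/862.5).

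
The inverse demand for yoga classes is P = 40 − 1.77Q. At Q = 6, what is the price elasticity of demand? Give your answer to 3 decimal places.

At Q = 6, P = 40 − 1.77(6) = 29.38.
dP/dQ = −1.77, so dQ/dP = 1/(−1.77) = -0.565.
ε = (dQ/dP)(P/Q) = (-0.565)(29.38/6).

-2.766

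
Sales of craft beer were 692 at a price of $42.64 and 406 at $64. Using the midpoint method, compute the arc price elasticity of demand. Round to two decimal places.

ΔQ = 406 − 692 = -286; ΔP = 64 − 42.64 = 21.36.
Midpoints: P̄ = 53.32, Q̄ = 549.0.
ε = (ΔQ/ΔP)(P̄/Q̄) = (-286/21.36)(53.32/549.0).

-1.30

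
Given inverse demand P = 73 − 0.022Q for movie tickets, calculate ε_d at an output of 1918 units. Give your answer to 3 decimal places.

At Q = 1918, P = 73 − 0.022(1918) = 30.80.
dP/dQ = −0.022, so dQ/dP = 1/(−0.022) = -45.455.
ε = (dQ/dP)(P/Q) = (-45.455)(30.80/1918).

-0.730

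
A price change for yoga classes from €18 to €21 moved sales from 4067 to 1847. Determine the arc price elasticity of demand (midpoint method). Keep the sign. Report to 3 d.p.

-4.880

ΔQ = 1847 − 4067 = -2220; ΔP = 21 − 18 = 3.
Midpoints: P̄ = 19.50, Q̄ = 2957.0.
ε = (ΔQ/ΔP)(P̄/Q̄) = (-2220/3)(19.50/2957.0).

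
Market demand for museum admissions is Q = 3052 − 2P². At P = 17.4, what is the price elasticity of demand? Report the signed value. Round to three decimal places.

-0.495

At P = 17.4, Q = 2446.480.
dQ/dP = −4P = -69.600.
ε = (dQ/dP)(P/Q) = (-69.600)(17.4/2446.480).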